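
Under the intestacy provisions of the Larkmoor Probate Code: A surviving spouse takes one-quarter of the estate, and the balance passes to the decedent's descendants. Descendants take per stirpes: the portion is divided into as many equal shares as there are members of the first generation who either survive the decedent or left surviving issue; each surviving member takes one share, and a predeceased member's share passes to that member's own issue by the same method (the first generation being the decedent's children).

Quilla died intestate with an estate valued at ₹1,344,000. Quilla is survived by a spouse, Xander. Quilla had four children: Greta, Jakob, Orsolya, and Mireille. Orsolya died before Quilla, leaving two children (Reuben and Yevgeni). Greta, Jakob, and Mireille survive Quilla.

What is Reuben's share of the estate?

Reuben receives ₹126,000.

Xander takes one-quarter of ₹1,344,000 = ₹336,000. The remaining ₹1,008,000 passes to the descendants.
The descendants' portion (₹1,008,000) is divided into 4 shares of ₹252,000: Greta, Jakob, and Mireille each take ₹252,000; Orsolya's ₹252,000 share passes to Orsolya's issue.
Orsolya's share (₹252,000) is divided into 2 shares of ₹126,000: Reuben and Yevgeni each take ₹126,000.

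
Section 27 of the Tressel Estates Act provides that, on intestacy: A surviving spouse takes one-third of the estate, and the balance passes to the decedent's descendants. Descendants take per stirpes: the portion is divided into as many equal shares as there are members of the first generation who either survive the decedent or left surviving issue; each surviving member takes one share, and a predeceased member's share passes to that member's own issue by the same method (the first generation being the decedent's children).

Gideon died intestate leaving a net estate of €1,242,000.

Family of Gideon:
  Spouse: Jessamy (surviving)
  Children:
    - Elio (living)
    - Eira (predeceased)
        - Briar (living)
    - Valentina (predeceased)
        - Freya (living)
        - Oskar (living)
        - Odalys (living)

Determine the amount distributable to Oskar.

Jessamy takes one-third of €1,242,000 = €414,000. The remaining €828,000 passes to the descendants.
The descendants' portion (€828,000) is divided into 3 shares of €276,000: Elio takes €276,000; Eira's €276,000 share passes to Eira's issue; Valentina's €276,000 share passes to Valentina's issue.
Eira's share (€276,000) passes entirely to Briar.
Valentina's share (€276,000) is divided into 3 shares of €92,000: Freya, Oskar, and Odalys each take €92,000.

Oskar receives €92,000.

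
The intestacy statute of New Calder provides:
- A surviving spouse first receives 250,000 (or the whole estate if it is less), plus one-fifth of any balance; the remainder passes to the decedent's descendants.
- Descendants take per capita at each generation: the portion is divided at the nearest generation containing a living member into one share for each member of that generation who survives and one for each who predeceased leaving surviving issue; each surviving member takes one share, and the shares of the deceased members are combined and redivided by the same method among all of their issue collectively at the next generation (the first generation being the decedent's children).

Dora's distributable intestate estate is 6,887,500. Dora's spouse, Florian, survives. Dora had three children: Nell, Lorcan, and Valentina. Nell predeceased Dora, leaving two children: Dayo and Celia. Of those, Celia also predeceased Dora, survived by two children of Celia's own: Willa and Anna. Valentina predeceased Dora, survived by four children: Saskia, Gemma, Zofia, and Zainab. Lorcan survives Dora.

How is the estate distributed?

Florian first takes 250,000, leaving a balance of 6,637,500. Florian then takes one-fifth of the balance (1,327,500), for a total of 1,577,500. The remaining 5,310,000 passes to the descendants.
The descendants' portion (5,310,000) is divided at the children's generation into 3 shares of 1,770,000. Lorcan takes 1,770,000. The 2 shares of the deceased (Nell and Valentina) are combined into a pool of 3,540,000.
That pool (3,540,000) is divided at the grandchildren's generation into 6 shares of 590,000. Dayo, Saskia, Gemma, Zofia, and Zainab each take 590,000. The remaining share for the deceased Celia (590,000) is carried to the next generation.
That pool (590,000) is divided at the great-grandchildren's generation equally among Willa and Anna: 295,000 each.

Florian: 1,577,500; Dayo: 590,000; Willa: 295,000; Anna: 295,000; Lorcan: 1,770,000; Saskia: 590,000; Gemma: 590,000; Zofia: 590,000; Zainab: 590,000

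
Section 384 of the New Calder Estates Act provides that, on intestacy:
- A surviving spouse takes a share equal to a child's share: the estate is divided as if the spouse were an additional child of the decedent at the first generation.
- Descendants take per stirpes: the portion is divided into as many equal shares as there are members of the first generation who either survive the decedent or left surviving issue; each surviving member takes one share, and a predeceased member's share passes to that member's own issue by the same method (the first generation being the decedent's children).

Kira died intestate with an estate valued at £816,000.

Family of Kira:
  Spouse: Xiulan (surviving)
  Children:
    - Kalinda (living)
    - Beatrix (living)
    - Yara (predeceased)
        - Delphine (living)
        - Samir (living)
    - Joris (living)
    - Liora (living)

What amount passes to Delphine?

The spouse counts as an additional share at the children's level, so there are 6 primary shares of £136,000. Xiulan takes one such share (£136,000).
The children's combined portion (£680,000) is divided into 5 shares of £136,000: Kalinda, Beatrix, Joris, and Liora each take £136,000; Yara's £136,000 share passes to Yara's issue.
Yara's share (£136,000) is divided into 2 shares of £68,000: Delphine and Samir each take £68,000.

Delphine receives £68,000.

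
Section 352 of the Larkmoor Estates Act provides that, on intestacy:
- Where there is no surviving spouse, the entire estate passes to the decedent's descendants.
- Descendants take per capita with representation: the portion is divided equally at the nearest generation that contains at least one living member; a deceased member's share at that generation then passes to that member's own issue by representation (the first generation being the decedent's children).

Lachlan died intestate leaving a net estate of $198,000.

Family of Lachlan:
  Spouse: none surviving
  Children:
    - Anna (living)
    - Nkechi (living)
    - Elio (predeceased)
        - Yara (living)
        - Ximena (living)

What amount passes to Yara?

The entire $198,000 passes to the descendants.
That amount ($198,000) is divided into 3 shares of $66,000: Anna and Nkechi each take $66,000; Elio's $66,000 share passes to Elio's issue.
Elio's share ($66,000) is divided into 2 shares of $33,000: Yara and Ximena each take $33,000.

Yara receives $33,000.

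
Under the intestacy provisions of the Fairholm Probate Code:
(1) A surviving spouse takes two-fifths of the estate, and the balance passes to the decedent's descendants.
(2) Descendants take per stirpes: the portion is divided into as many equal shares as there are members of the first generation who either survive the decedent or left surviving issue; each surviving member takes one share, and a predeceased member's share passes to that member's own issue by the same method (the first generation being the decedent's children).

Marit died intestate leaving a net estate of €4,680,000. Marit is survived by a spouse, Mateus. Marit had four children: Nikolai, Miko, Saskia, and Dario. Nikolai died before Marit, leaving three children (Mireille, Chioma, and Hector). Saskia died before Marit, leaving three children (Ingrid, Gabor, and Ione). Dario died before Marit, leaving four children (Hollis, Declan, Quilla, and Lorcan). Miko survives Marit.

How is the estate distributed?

Mateus: €1,872,000; Mireille: €234,000; Chioma: €234,000; Hector: €234,000; Miko: €702,000; Ingrid: €234,000; Gabor: €234,000; Ione: €234,000; Hollis: €175,500; Declan: €175,500; Quilla: €175,500; Lorcan: €175,500

Mateus takes two-fifths of €4,680,000 = €1,872,000. The remaining €2,808,000 passes to the descendants.
The descendants' portion (€2,808,000) is divided into 4 shares of €702,000: Miko takes €702,000; Nikolai's €702,000 share passes to Nikolai's issue; Saskia's €702,000 share passes to Saskia's issue; Dario's €702,000 share passes to Dario's issue.
Nikolai's share (€702,000) is divided into 3 shares of €234,000: Mireille, Chioma, and Hector each take €234,000.
Saskia's share (€702,000) is divided into 3 shares of €234,000: Ingrid, Gabor, and Ione each take €234,000.
Dario's share (€702,000) is divided into 4 shares of €175,500: Hollis, Declan, Quilla, and Lorcan each take €175,500.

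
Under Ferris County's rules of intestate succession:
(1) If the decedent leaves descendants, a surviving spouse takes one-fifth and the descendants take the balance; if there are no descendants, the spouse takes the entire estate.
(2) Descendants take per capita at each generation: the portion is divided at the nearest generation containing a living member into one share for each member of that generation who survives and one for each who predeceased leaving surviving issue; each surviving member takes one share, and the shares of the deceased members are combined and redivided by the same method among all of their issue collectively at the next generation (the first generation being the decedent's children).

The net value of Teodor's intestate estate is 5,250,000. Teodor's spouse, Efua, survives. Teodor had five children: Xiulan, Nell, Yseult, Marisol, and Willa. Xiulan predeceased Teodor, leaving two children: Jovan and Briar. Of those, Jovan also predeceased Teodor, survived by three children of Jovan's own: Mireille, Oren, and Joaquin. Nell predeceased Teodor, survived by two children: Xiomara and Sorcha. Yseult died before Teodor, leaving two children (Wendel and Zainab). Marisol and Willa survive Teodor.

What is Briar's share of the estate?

Efua takes one-fifth of 5,250,000 = 1,050,000. The remaining 4,200,000 passes to the descendants.
The descendants' portion (4,200,000) is divided at the children's generation into 5 shares of 840,000. Marisol and Willa each take 840,000. The 3 shares of the deceased (Xiulan, Nell, and Yseult) are combined into a pool of 2,520,000.
That pool (2,520,000) is divided at the grandchildren's generation into 6 shares of 420,000. Briar, Xiomara, Sorcha, Wendel, and Zainab each take 420,000. The remaining share for the deceased Jovan (420,000) is carried to the next generation.
That pool (420,000) is divided at the great-grandchildren's generation equally among Mireille, Oren, and Joaquin: 140,000 each.

Briar receives 420,000.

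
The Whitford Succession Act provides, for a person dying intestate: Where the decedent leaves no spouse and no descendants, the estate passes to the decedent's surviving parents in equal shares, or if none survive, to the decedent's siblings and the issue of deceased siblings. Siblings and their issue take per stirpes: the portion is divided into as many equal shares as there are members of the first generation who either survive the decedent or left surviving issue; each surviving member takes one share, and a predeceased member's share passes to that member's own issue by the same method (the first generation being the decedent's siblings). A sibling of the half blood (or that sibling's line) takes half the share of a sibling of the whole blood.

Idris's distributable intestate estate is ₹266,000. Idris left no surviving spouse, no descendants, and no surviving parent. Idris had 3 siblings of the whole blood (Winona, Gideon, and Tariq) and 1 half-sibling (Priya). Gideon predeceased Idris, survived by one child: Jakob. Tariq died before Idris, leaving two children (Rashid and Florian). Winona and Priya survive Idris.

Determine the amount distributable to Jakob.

The entire ₹266,000 passes to the siblings and their issue.
Counting each half-blood sibling's line as half a unit, there are 7/2 units in ₹266,000, so one unit is ₹76,000. Whole-blood lines (Winona, Gideon, and Tariq) take ₹76,000 each; half-blood lines (Priya) take ₹38,000 each.
Gideon's share (₹76,000) passes entirely to Jakob.
Tariq's share (₹76,000) is divided into 2 shares of ₹38,000: Rashid and Florian each take ₹38,000.

Jakob receives ₹76,000.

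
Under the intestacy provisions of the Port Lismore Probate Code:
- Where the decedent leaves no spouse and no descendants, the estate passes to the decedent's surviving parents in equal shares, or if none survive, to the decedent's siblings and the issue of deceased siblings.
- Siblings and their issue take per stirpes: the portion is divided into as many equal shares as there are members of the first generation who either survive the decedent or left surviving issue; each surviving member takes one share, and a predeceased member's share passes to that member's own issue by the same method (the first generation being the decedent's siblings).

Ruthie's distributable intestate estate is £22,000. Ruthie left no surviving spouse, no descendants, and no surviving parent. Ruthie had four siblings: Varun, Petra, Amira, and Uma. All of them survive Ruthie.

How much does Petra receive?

Petra receives £5,500.

The entire £22,000 passes to the siblings and their issue.
That amount (£22,000) is divided into 4 shares of £5,500: Varun, Petra, Amira, and Uma each take £5,500.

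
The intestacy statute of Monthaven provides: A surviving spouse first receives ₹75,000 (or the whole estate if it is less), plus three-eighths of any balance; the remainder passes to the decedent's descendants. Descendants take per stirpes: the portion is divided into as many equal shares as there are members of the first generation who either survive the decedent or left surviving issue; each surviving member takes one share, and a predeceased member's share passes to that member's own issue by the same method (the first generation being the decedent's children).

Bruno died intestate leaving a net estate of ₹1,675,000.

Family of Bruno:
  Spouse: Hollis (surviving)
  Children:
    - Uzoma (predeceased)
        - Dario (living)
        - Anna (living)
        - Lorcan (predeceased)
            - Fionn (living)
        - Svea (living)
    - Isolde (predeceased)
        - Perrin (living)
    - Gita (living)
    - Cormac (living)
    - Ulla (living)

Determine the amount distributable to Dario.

Hollis first takes ₹75,000, leaving a balance of ₹1,600,000. Hollis then takes three-eighths of the balance (₹600,000), for a total of ₹675,000. The remaining ₹1,000,000 passes to the descendants.
The descendants' portion (₹1,000,000) is divided into 5 shares of ₹200,000: Gita, Cormac, and Ulla each take ₹200,000; Uzoma's ₹200,000 share passes to Uzoma's issue; Isolde's ₹200,000 share passes to Isolde's issue.
Uzoma's share (₹200,000) is divided into 4 shares of ₹50,000: Dario, Anna, and Svea each take ₹50,000; Lorcan's ₹50,000 share passes to Lorcan's issue.
Lorcan's share (₹50,000) passes entirely to Fionn.
Isolde's share (₹200,000) passes entirely to Perrin.

Dario receives ₹50,000.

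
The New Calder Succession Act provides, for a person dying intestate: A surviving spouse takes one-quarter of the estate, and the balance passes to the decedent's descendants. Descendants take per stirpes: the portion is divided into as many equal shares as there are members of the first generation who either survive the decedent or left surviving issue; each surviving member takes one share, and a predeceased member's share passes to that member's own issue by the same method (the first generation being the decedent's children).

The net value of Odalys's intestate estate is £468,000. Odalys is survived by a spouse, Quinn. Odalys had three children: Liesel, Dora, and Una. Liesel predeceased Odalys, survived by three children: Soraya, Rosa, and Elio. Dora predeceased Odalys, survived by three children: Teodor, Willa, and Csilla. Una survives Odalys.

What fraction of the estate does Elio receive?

Elio receives 1/12 of the estate.

Quinn takes one-quarter of £468,000 = £117,000. The remaining £351,000 passes to the descendants.
The descendants' portion (£351,000) is divided into 3 shares of £117,000: Una takes £117,000; Liesel's £117,000 share passes to Liesel's issue; Dora's £117,000 share passes to Dora's issue.
Liesel's share (£117,000) is divided into 3 shares of £39,000: Soraya, Rosa, and Elio each take £39,000.
Dora's share (£117,000) is divided into 3 shares of £39,000: Teodor, Willa, and Csilla each take £39,000.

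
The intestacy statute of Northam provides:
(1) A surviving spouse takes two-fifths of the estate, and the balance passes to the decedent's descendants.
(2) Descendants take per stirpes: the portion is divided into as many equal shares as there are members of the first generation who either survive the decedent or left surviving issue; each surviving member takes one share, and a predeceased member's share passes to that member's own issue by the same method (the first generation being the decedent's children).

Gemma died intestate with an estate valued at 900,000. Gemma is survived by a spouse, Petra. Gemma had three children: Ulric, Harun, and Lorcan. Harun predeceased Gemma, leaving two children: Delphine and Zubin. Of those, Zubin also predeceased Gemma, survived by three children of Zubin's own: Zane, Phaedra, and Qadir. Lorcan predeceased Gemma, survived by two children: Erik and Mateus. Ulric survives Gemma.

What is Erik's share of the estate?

Erik receives 90,000.

Petra takes two-fifths of 900,000 = 360,000. The remaining 540,000 passes to the descendants.
The descendants' portion (540,000) is divided into 3 shares of 180,000: Ulric takes 180,000; Harun's 180,000 share passes to Harun's issue; Lorcan's 180,000 share passes to Lorcan's issue.
Harun's share (180,000) is divided into 2 shares of 90,000: Delphine takes 90,000; Zubin's 90,000 share passes to Zubin's issue.
Zubin's share (90,000) is divided into 3 shares of 30,000: Zane, Phaedra, and Qadir each take 30,000.
Lorcan's share (180,000) is divided into 2 shares of 90,000: Erik and Mateus each take 90,000.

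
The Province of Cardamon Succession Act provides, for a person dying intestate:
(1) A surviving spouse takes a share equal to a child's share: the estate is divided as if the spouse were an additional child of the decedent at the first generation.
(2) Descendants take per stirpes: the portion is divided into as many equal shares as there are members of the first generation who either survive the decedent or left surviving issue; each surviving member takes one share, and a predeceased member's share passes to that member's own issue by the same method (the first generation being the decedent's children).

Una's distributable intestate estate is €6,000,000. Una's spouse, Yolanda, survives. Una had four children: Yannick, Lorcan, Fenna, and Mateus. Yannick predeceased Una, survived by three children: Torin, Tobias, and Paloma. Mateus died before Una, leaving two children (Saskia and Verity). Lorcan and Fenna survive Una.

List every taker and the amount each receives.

The spouse counts as an additional share at the children's level, so there are 5 primary shares of €1,200,000. Yolanda takes one such share (€1,200,000).
The children's combined portion (€4,800,000) is divided into 4 shares of €1,200,000: Lorcan and Fenna each take €1,200,000; Yannick's €1,200,000 share passes to Yannick's issue; Mateus's €1,200,000 share passes to Mateus's issue.
Yannick's share (€1,200,000) is divided into 3 shares of €400,000: Torin, Tobias, and Paloma each take €400,000.
Mateus's share (€1,200,000) is divided into 2 shares of €600,000: Saskia and Verity each take €600,000.

Yolanda: €1,200,000; Torin: €400,000; Tobias: €400,000; Paloma: €400,000; Lorcan: €1,200,000; Fenna: €1,200,000; Saskia: €600,000; Verity: €600,000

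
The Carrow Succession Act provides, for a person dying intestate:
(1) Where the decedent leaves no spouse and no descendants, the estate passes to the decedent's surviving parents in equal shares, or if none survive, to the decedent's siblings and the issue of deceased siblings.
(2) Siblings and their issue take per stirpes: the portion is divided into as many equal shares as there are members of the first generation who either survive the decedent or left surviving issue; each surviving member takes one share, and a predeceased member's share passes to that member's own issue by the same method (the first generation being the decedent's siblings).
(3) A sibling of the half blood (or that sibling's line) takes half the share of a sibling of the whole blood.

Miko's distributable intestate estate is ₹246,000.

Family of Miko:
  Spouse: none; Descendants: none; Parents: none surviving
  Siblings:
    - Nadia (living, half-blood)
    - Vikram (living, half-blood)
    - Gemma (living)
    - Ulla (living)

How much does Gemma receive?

Gemma receives ₹82,000.

The entire ₹246,000 passes to the siblings and their issue.
Counting each half-blood sibling's line as half a unit, there are 3 units in ₹246,000, so one unit is ₹82,000. Whole-blood lines (Gemma and Ulla) take ₹82,000 each; half-blood lines (Nadia and Vikram) take ₹41,000 each.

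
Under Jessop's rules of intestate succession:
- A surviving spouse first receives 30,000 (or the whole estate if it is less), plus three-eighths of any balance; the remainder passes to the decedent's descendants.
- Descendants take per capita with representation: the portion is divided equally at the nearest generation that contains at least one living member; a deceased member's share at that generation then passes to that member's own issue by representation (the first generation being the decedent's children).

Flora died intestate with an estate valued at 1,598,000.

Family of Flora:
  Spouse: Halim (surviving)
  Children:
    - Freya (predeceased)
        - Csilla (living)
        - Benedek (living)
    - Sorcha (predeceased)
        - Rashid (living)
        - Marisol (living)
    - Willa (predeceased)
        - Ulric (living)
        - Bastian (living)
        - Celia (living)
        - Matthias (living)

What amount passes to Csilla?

Csilla receives 122,500.

Halim first takes 30,000, leaving a balance of 1,568,000. Halim then takes three-eighths of the balance (588,000), for a total of 618,000. The remaining 980,000 passes to the descendants.
No child survives, so the initial division is made at the grandchildren's generation.
The descendants' portion (980,000) is divided into 8 shares of 122,500: Csilla, Benedek, Rashid, Marisol, Ulric, Bastian, Celia, and Matthias each take 122,500.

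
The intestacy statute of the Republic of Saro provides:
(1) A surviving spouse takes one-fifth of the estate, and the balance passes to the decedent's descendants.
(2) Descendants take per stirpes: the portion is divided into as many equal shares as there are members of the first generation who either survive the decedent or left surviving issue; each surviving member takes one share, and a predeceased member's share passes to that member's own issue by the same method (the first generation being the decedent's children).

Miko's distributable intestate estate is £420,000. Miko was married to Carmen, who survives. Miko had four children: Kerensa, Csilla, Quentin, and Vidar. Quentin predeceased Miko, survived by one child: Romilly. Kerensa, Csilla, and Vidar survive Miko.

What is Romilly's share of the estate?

Carmen takes one-fifth of £420,000 = £84,000. The remaining £336,000 passes to the descendants.
The descendants' portion (£336,000) is divided into 4 shares of £84,000: Kerensa, Csilla, and Vidar each take £84,000; Quentin's £84,000 share passes to Quentin's issue.
Quentin's share (£84,000) passes entirely to Romilly.

Romilly receives £84,000.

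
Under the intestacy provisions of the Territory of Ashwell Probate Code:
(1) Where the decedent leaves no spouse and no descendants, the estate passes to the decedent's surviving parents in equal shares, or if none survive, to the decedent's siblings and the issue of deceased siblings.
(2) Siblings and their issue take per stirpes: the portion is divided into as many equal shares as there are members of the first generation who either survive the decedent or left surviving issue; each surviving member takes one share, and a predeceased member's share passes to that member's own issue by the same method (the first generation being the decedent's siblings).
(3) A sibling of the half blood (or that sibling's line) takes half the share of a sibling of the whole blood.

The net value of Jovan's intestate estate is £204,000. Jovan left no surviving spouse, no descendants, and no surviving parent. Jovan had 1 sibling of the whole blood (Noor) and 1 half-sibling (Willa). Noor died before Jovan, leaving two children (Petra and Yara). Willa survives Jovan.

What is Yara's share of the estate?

The entire £204,000 passes to the siblings and their issue.
Counting each half-blood sibling's line as half a unit, there are 3/2 units in £204,000, so one unit is £136,000. Whole-blood lines (Noor) take £136,000 each; half-blood lines (Willa) take £68,000 each.
Noor's share (£136,000) is divided into 2 shares of £68,000: Petra and Yara each take £68,000.

Yara receives £68,000.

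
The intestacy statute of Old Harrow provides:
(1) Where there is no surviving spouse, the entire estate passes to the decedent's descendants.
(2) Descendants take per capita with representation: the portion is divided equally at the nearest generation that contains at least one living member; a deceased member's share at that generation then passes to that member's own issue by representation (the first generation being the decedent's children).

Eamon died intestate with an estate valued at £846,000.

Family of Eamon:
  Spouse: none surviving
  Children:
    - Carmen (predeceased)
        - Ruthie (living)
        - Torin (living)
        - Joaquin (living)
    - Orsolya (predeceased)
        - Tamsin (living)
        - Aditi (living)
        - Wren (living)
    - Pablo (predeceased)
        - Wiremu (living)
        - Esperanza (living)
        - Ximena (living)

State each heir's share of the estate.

Ruthie: £94,000; Torin: £94,000; Joaquin: £94,000; Tamsin: £94,000; Aditi: £94,000; Wren: £94,000; Wiremu: £94,000; Esperanza: £94,000; Ximena: £94,000

The entire £846,000 passes to the descendants.
No child survives, so the initial division is made at the grandchildren's generation.
That amount (£846,000) is divided into 9 shares of £94,000: Ruthie, Torin, Joaquin, Tamsin, Aditi, Wren, Wiremu, Esperanza, and Ximena each take £94,000.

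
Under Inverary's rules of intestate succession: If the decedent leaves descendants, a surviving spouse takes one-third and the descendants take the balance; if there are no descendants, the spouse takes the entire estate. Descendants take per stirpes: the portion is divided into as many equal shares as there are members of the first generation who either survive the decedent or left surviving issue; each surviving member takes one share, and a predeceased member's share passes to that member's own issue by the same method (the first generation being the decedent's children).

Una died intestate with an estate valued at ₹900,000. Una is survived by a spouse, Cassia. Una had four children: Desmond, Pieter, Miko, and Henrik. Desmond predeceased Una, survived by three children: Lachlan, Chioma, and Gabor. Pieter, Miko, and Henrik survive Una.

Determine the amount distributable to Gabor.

Gabor receives ₹50,000.

Cassia takes one-third of ₹900,000 = ₹300,000. The remaining ₹600,000 passes to the descendants.
The descendants' portion (₹600,000) is divided into 4 shares of ₹150,000: Pieter, Miko, and Henrik each take ₹150,000; Desmond's ₹150,000 share passes to Desmond's issue.
Desmond's share (₹150,000) is divided into 3 shares of ₹50,000: Lachlan, Chioma, and Gabor each take ₹50,000.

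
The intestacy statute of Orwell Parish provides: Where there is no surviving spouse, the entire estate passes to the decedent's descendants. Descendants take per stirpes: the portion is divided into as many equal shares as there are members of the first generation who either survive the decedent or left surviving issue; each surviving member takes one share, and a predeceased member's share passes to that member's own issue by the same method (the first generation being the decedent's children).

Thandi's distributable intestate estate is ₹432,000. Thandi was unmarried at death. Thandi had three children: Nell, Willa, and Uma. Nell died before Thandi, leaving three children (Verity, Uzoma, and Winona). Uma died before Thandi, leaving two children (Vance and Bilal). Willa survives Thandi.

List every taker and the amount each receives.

Verity: ₹48,000; Uzoma: ₹48,000; Winona: ₹48,000; Willa: ₹144,000; Vance: ₹72,000; Bilal: ₹72,000

The entire ₹432,000 passes to the descendants.
That amount (₹432,000) is divided into 3 shares of ₹144,000: Willa takes ₹144,000; Nell's ₹144,000 share passes to Nell's issue; Uma's ₹144,000 share passes to Uma's issue.
Nell's share (₹144,000) is divided into 3 shares of ₹48,000: Verity, Uzoma, and Winona each take ₹48,000.
Uma's share (₹144,000) is divided into 2 shares of ₹72,000: Vance and Bilal each take ₹72,000.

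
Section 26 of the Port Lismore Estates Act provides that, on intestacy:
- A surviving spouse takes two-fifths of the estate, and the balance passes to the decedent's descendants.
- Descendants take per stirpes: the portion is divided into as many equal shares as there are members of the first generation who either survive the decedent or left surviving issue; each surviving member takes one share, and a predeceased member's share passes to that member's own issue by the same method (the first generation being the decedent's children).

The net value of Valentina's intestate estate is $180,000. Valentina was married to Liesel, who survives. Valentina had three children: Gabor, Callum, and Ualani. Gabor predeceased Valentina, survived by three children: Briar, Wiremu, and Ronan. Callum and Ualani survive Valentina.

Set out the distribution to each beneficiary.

Liesel takes two-fifths of $180,000 = $72,000. The remaining $108,000 passes to the descendants.
The descendants' portion ($108,000) is divided into 3 shares of $36,000: Callum and Ualani each take $36,000; Gabor's $36,000 share passes to Gabor's issue.
Gabor's share ($36,000) is divided into 3 shares of $12,000: Briar, Wiremu, and Ronan each take $12,000.

Liesel: $72,000; Briar: $12,000; Wiremu: $12,000; Ronan: $12,000; Callum: $36,000; Ualani: $36,000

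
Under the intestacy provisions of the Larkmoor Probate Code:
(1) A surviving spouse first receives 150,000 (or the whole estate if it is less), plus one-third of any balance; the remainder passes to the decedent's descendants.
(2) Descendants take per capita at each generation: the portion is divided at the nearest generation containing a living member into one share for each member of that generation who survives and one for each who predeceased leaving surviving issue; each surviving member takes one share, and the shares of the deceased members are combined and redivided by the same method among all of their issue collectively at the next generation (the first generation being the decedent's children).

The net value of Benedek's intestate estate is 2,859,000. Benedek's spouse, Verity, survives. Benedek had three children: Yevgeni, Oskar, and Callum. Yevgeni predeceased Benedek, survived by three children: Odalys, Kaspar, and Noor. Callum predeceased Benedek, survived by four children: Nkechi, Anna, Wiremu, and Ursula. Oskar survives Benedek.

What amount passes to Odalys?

Verity first takes 150,000, leaving a balance of 2,709,000. Verity then takes one-third of the balance (903,000), for a total of 1,053,000. The remaining 1,806,000 passes to the descendants.
The descendants' portion (1,806,000) is divided at the children's generation into 3 shares of 602,000. Oskar takes 602,000. The 2 shares of the deceased (Yevgeni and Callum) are combined into a pool of 1,204,000.
That pool (1,204,000) is divided at the grandchildren's generation equally among Odalys, Kaspar, Noor, Nkechi, Anna, Wiremu, and Ursula: 172,000 each.

Odalys receives 172,000.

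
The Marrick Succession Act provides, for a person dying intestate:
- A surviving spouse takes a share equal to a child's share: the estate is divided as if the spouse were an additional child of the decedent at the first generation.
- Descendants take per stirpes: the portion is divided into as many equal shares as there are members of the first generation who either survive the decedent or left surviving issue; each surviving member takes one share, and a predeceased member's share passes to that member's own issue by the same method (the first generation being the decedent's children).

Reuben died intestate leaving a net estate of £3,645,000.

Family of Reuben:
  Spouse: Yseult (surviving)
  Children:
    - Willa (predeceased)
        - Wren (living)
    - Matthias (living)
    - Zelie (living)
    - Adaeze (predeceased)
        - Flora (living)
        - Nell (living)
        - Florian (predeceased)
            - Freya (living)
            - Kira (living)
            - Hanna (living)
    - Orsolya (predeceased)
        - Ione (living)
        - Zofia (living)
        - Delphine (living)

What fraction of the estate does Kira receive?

The spouse counts as an additional share at the children's level, so there are 6 primary shares of £607,500. Yseult takes one such share (£607,500).
The children's combined portion (£3,037,500) is divided into 5 shares of £607,500: Matthias and Zelie each take £607,500; Willa's £607,500 share passes to Willa's issue; Adaeze's £607,500 share passes to Adaeze's issue; Orsolya's £607,500 share passes to Orsolya's issue.
Willa's share (£607,500) passes entirely to Wren.
Adaeze's share (£607,500) is divided into 3 shares of £202,500: Flora and Nell each take £202,500; Florian's £202,500 share passes to Florian's issue.
Florian's share (£202,500) is divided into 3 shares of £67,500: Freya, Kira, and Hanna each take £67,500.
Orsolya's share (£607,500) is divided into 3 shares of £202,500: Ione, Zofia, and Delphine each take £202,500.

Kira receives 1/54 of the estate.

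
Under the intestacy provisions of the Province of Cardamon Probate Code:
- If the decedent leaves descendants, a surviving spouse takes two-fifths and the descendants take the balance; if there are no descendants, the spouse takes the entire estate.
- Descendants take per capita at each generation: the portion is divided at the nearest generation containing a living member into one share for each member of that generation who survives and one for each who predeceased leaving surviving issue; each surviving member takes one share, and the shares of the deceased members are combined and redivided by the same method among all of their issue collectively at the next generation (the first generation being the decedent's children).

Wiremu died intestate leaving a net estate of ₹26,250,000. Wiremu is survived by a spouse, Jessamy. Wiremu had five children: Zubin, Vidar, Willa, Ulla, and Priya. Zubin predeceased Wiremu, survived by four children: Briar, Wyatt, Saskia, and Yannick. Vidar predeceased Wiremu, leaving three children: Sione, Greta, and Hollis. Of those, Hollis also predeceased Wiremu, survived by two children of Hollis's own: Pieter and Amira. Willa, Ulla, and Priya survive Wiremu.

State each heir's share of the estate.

Jessamy: ₹10,500,000; Briar: ₹900,000; Wyatt: ₹900,000; Saskia: ₹900,000; Yannick: ₹900,000; Sione: ₹900,000; Greta: ₹900,000; Pieter: ₹450,000; Amira: ₹450,000; Willa: ₹3,150,000; Ulla: ₹3,150,000; Priya: ₹3,150,000

Jessamy takes two-fifths of ₹26,250,000 = ₹10,500,000. The remaining ₹15,750,000 passes to the descendants.
The descendants' portion (₹15,750,000) is divided at the children's generation into 5 shares of ₹3,150,000. Willa, Ulla, and Priya each take ₹3,150,000. The 2 shares of the deceased (Zubin and Vidar) are combined into a pool of ₹6,300,000.
That pool (₹6,300,000) is divided at the grandchildren's generation into 7 shares of ₹900,000. Briar, Wyatt, Saskia, Yannick, Sione, and Greta each take ₹900,000. The remaining share for the deceased Hollis (₹900,000) is carried to the next generation.
That pool (₹900,000) is divided at the great-grandchildren's generation equally among Pieter and Amira: ₹450,000 each.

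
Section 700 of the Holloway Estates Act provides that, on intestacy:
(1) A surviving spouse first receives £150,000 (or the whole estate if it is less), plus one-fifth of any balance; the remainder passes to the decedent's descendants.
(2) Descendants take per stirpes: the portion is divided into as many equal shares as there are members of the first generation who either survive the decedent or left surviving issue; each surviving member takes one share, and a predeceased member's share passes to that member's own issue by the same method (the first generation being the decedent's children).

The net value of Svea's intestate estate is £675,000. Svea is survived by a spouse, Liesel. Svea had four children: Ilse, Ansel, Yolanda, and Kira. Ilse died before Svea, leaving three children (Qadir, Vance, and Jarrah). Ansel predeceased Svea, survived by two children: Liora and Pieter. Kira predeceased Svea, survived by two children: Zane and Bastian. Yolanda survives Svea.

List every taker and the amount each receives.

Liesel: £255,000; Qadir: £35,000; Vance: £35,000; Jarrah: £35,000; Liora: £52,500; Pieter: £52,500; Yolanda: £105,000; Zane: £52,500; Bastian: £52,500

Liesel first takes £150,000, leaving a balance of £525,000. Liesel then takes one-fifth of the balance (£105,000), for a total of £255,000. The remaining £420,000 passes to the descendants.
The descendants' portion (£420,000) is divided into 4 shares of £105,000: Yolanda takes £105,000; Ilse's £105,000 share passes to Ilse's issue; Ansel's £105,000 share passes to Ansel's issue; Kira's £105,000 share passes to Kira's issue.
Ilse's share (£105,000) is divided into 3 shares of £35,000: Qadir, Vance, and Jarrah each take £35,000.
Ansel's share (£105,000) is divided into 2 shares of £52,500: Liora and Pieter each take £52,500.
Kira's share (£105,000) is divided into 2 shares of £52,500: Zane and Bastian each take £52,500.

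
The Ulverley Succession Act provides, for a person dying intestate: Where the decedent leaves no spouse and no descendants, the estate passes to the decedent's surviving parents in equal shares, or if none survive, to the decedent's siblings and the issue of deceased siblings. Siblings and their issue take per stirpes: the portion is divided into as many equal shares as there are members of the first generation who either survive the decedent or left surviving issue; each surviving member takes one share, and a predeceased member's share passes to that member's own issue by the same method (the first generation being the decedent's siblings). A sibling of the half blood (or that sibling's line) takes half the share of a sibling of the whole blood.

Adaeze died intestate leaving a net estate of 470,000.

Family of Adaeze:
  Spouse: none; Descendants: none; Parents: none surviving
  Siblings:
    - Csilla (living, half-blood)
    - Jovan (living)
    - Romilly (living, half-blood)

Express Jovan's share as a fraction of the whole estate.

The entire 470,000 passes to the siblings and their issue.
Counting each half-blood sibling's line as half a unit, there are 2 units in 470,000, so one unit is 235,000. Whole-blood lines (Jovan) take 235,000 each; half-blood lines (Csilla and Romilly) take 117,500 each.

Jovan receives 1/2 of the estate.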